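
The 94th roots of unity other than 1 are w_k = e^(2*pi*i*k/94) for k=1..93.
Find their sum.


With w = e^(2*pi*i/94), all 94 of the 94th roots of unity w^0 = 1, w, ..., w^(93) sum to 0: 1 + w + ... + w^(93) = (1 - w^94)/(1 - w) = 0 since w^94 = 1, w ≠ 1.
Removing the root 1: w + w^2 + ... + w^(93) = 0 - 1 = -1

Sum = -1


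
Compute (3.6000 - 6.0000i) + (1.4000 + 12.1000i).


Real: 3.6 + 1.4 = 5
Imag: -6 + 12.1 = 6.1

5.0000 + 6.1000i


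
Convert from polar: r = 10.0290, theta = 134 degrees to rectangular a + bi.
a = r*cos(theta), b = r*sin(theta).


a = 10.0290*cos(134°) = 10.0290*(-0.69466) = -6.9667
b = 10.0290*sin(134°) = 10.0290*0.71934 = 7.2143

-6.9667 + 7.2143i


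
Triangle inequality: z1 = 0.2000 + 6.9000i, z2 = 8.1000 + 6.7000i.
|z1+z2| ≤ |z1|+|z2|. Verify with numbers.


|z1| = sqrt(0.2^2 + 6.9^2) = sqrt(47.65) = 6.9029
|z2| = sqrt(8.1^2 + 6.7^2) = sqrt(110.5) = 10.5119
z1+z2 = 8.3000 + 13.6000i
|z1+z2| = sqrt(253.85) = 15.9327
|z1|+|z2| = 6.9029 + 10.5119 = 17.4148

|z1+z2| = 15.9327 ≤ |z1|+|z2| = 17.4148 (verified)


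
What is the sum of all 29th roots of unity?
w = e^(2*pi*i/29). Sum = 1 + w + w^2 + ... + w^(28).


The sum of all 29th roots of unity is 0.
Geometric series: (1 - w^29)/(1 - w) = (1-1)/(1-w) = 0 since w^29 = 1, w ≠ 1.
Alternatively: coefficient of z^28 in z^29 - 1 is 0.

0


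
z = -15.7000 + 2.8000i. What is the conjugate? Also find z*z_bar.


z_bar = -15.7000 - 2.8000i
z*z_bar = (-15.7)^2 + 2.8^2 = 246.49 + 7.84 = 254.33

z_bar = -15.7000 - 2.8000i, z*z_bar = 254.33


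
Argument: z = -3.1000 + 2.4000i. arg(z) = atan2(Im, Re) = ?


Re = -3.1, Im = 2.4
arg = atan2(2.4, -3.1) = 142.2532 degrees

arg(z) = 142.2532 degrees


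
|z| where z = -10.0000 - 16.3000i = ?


|z| = sqrt((-10)^2 + (-16.3)^2) = sqrt(100 + 265.69) = sqrt(365.69) = 19.1230

|z| = 19.1230


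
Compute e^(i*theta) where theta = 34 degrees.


cos(34°) = 0.8290
sin(34°) = 0.5592

e^(i*34°) = 0.8290 + 0.5592i


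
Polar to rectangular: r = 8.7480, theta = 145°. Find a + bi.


a = 8.7480*cos(145°) = 8.7480*(-0.81915) = -7.1659
b = 8.7480*sin(145°) = 8.7480*0.573576 = 5.0176

-7.1659 + 5.0176i


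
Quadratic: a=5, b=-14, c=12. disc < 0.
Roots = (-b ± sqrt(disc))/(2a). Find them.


disc = (-14)^2 - 4*5*12 = 196 - 240 = -44
sqrt(|disc|) = sqrt(44) = 6.6332
Real part = 14/(2*5) = 1.4000
Imag part = 6.6332/(2*5) = 0.6633

1.4000 ± 0.6633i


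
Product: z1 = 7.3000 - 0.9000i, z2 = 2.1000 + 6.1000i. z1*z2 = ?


Real = 7.3*2.1 - (-0.9)*6.1 = 15.33 - (-5.49) = 20.82
Imag = 7.3*6.1 + 2.1*(-0.9) = 44.53 - (1.89) = 42.64

20.8200 + 42.6400i


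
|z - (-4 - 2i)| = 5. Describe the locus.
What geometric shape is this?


|z - z0| = r is a circle with center z0 and radius r.
Center = (-4, -2), radius = 5

Circle with center (-4, -2) and radius 5


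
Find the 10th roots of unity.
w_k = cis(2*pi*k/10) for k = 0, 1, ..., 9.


The 10th roots of unity are cis(360k/10°) for k=0..9
Angle step = 360/10 = 36°
Primitive root: cis(36°)
Primitive root = 0.8090 + 0.5878i

10 roots at angles: 0°, 36°, 72°, 108°, 144°, 180°, 216°, 252°, 288°, 324°


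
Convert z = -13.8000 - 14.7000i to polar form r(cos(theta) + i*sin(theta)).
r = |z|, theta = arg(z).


r = sqrt(190.44+216.09) = sqrt(406.53) = 20.1626
theta = atan2(-14.7, -13.8) = -133.1913 degrees

r = 20.1626, theta = -133.1913 degrees


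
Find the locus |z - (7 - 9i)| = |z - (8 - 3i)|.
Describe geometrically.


Equal distances means the locus is the perpendicular bisector of z1 and z2.
Midpoint = ((7+8)/2, (-9+(-3))/2) = (7.5000, -6.0000)

Perpendicular bisector through (7.5000, -6.0000)


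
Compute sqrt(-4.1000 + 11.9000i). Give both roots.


|z| = sqrt(16.81+141.61) = 12.5865
sqrt((|z|+a)/2) = sqrt((12.5865+(-4.1))/2) = sqrt(4.2433) = 2.0599
sqrt((|z|-a)/2) = sqrt((12.5865-(-4.1))/2) = sqrt(8.3433) = 2.8885

±(2.0599 + 2.8885i) i.e. 2.0599 + 2.8885i and -2.0599 - 2.8885i


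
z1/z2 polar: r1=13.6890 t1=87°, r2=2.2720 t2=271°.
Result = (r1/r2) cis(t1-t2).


r = 13.6890 / 2.2720 = 6.0251
theta = 87° - 271° = -184° = 176° (mod 360)

6.0251 cis(176°)


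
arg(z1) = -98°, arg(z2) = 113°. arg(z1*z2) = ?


arg(z1*z2) = -98° + 113° = 15°
Normalized to (-180°, 180°]: 15°

15°


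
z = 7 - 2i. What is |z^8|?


|z| = sqrt(49+4) = sqrt(53) = 7.2801
|z^8| = |z|^8 = (sqrt(53))^8 = 53^4 = 7890481

|z^8| = 7890481


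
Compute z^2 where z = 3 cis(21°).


r^2 = 3^2 = 9
n*theta = 2*21° = 42° = 42° (mod 360)
a = 9*cos(42°) = 6.6883
b = 9*sin(42°) = 6.0222

9 cis(42°) = 6.6883 + 6.0222i


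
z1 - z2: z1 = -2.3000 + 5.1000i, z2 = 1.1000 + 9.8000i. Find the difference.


Real: -2.3 - 1.1 = -3.4
Imag: 5.1 - 9.8 = -4.7

-3.4000 - 4.7000i


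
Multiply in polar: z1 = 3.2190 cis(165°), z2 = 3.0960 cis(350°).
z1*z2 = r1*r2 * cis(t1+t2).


r = 3.2190 * 3.0960 = 9.9660
theta = 165° + 350° = 515° = 155° (mod 360)

9.9660 cis(155°)


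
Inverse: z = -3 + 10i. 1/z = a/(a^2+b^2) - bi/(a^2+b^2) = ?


|z|^2 = 9+100 = 109
1/z = (-3 - 10i)/109

1/z = -0.0275 - 0.0917i


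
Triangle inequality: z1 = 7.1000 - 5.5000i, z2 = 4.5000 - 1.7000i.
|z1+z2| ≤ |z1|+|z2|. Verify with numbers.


|z1| = sqrt(7.1^2 + (-5.5)^2) = sqrt(80.66) = 8.9811
|z2| = sqrt(4.5^2 + (-1.7)^2) = sqrt(23.14) = 4.8104
z1+z2 = 11.6000 - 7.2000i
|z1+z2| = sqrt(186.4) = 13.6528
|z1|+|z2| = 8.9811 + 4.8104 = 13.7915

|z1+z2| = 13.6528 ≤ |z1|+|z2| = 13.7915 (verified)


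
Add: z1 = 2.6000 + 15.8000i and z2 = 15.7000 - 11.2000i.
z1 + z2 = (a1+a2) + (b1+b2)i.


Real: 2.6 + 15.7 = 18.3
Imag: 15.8 - 11.2 = 4.6

18.3000 + 4.6000i


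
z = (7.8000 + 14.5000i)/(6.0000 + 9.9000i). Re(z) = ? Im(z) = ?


Multiply by conjugate: (7.8000 + 14.5000i)(6.0000 - 9.9000i) / (6^2 + 9.9^2)
Numerator real = 7.8*6 + 14.5*9.9 = 190.35
Numerator imag = 14.5*6 - 7.8*9.9 = 9.78
Denominator = 134.01
Re(z) = 190.35/134.01 = 1.4204
Im(z) = 9.78/134.01 = 0.0730

Re(z) = 1.4204, Im(z) = 0.0730


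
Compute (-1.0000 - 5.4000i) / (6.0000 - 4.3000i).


Conjugate of z2 = 6.0000 + 4.3000i
Numerator: (-1.0000 - 5.4000i)(6.0000 + 4.3000i) = 17.2200 - 36.7000i
Denominator: 6^2 + (-4.3)^2 = 54.49
Result = (17.2200 - 36.7000i)/54.49

0.3160 - 0.6735i


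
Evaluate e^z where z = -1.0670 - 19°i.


e^-1.0670 = 0.3440
cos(-19°) = 0.9455
sin(-19°) = -0.3256
Real = 0.3440*0.9455 = 0.3253
Imag = 0.3440*(-0.3256) = -0.1120

0.3253 - 0.1120i


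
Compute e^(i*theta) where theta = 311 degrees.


cos(311°) = 0.6561
sin(311°) = -0.7547

e^(i*311°) = 0.6561 - 0.7547i


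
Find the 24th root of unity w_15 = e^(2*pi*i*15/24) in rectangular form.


Angle = 360*15/24 = 225°
a = cos(225°) = -0.7071
b = sin(225°) = -0.7071

-0.7071 - 0.7071i


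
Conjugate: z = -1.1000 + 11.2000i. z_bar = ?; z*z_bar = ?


z_bar = -1.1000 - 11.2000i
z*z_bar = (-1.1)^2 + 11.2^2 = 1.21 + 125.44 = 126.65

z_bar = -1.1000 - 11.2000i, z*z_bar = 126.65


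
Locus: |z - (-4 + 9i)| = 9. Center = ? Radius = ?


|z - z0| = r is a circle with center z0 and radius r.
Center = (-4, 9), radius = 9

Circle with center (-4, 9) and radius 9


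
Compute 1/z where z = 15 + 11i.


|z|^2 = 225+121 = 346
1/z = (15 - 11i)/346

1/z = 0.0434 - 0.0318i


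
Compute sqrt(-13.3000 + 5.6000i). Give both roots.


|z| = sqrt(176.89+31.36) = 14.4309
sqrt((|z|+a)/2) = sqrt((14.4309+(-13.3))/2) = sqrt(0.5654) = 0.7520
sqrt((|z|-a)/2) = sqrt((14.4309-(-13.3))/2) = sqrt(13.8654) = 3.7236

±(0.7520 + 3.7236i) i.e. 0.7520 + 3.7236i and -0.7520 - 3.7236i


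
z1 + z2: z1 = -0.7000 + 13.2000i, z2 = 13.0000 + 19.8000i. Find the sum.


Real: -0.7 + 13 = 12.3
Imag: 13.2 + 19.8 = 33

12.3000 + 33.0000i


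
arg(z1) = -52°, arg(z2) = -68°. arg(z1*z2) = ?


arg(z1*z2) = -52° - 68° = -120°
Normalized to (-180°, 180°]: -120°

-120°


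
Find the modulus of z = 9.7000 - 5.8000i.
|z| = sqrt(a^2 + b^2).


|z| = sqrt(9.7^2 + (-5.8)^2) = sqrt(94.09 + 33.64) = sqrt(127.73) = 11.3018

|z| = 11.3018


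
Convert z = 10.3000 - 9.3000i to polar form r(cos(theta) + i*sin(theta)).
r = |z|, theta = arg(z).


r = sqrt(106.09+86.49) = sqrt(192.58) = 13.8773
theta = atan2(-9.3, 10.3) = -42.0793 degrees

r = 13.8773, theta = -42.0793 degrees


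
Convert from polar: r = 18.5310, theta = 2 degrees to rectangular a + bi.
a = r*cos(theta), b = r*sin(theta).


a = 18.5310*cos(2°) = 18.5310*0.99939 = 18.5197
b = 18.5310*sin(2°) = 18.5310*0.0349 = 0.6467

18.5197 + 0.6467i


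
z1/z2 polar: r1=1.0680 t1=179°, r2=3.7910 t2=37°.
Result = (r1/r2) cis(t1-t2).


r = 1.0680 / 3.7910 = 0.2817
theta = 179° - 37° = 142° = 142° (mod 360)

0.2817 cis(142°)


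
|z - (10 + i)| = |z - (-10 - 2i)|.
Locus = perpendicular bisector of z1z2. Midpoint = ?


Equal distances means the locus is the perpendicular bisector of z1 and z2.
Midpoint = ((10+(-10))/2, (1+(-2))/2) = (0, -0.5000)

Perpendicular bisector through (0, -0.5000)


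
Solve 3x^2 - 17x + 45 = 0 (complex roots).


disc = (-17)^2 - 4*3*45 = 289 - 540 = -251
sqrt(|disc|) = sqrt(251) = 15.8430
Real part = 17/(2*3) = 2.8333
Imag part = 15.8430/(2*3) = 2.6405

2.8333 ± 2.6405i


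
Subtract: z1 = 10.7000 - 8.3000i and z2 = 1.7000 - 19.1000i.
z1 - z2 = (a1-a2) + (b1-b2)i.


Real: 10.7 - 1.7 = 9
Imag: -8.3 + 19.1 = 10.8

9.0000 + 10.8000i


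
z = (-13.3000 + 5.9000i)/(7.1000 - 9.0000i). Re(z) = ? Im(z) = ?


Multiply by conjugate: (-13.3000 + 5.9000i)(7.1000 + 9.0000i) / (7.1^2 + (-9)^2)
Numerator real = -13.3*7.1 + 5.9*(-9) = -147.53
Numerator imag = 5.9*7.1 - (-13.3)*(-9) = -77.81
Denominator = 131.41
Re(z) = -147.53/131.41 = -1.1227
Im(z) = -77.81/131.41 = -0.5921

Re(z) = -1.1227, Im(z) = -0.5921


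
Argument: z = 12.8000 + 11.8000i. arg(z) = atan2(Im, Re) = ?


Re = 12.8, Im = 11.8
arg = atan2(11.8, 12.8) = 42.6722 degrees

arg(z) = 42.6722 degrees


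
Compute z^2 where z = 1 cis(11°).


r^2 = 1^2 = 1
n*theta = 2*11° = 22° = 22° (mod 360)
a = 1*cos(22°) = 0.9272
b = 1*sin(22°) = 0.3746

1 cis(22°) = 0.9272 + 0.3746i


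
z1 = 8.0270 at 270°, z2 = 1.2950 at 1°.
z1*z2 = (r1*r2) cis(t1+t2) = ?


r = 8.0270 * 1.2950 = 10.3950
theta = 270° + 1° = 271° = 271° (mod 360)

10.3950 cis(271°)


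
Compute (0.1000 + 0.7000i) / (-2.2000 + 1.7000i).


Conjugate of z2 = -2.2000 - 1.7000i
Numerator: (0.1000 + 0.7000i)(-2.2000 - 1.7000i) = 0.9700 - 1.7100i
Denominator: (-2.2)^2 + 1.7^2 = 7.73
Result = (0.9700 - 1.7100i)/7.73

0.1255 - 0.2212i


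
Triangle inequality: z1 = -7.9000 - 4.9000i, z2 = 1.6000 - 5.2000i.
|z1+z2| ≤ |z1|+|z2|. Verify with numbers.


|z1| = sqrt((-7.9)^2 + (-4.9)^2) = sqrt(86.42) = 9.2962
|z2| = sqrt(1.6^2 + (-5.2)^2) = sqrt(29.6) = 5.4406
z1+z2 = -6.3000 - 10.1000i
|z1+z2| = sqrt(141.7) = 11.9038
|z1|+|z2| = 9.2962 + 5.4406 = 14.7368

|z1+z2| = 11.9038 ≤ |z1|+|z2| = 14.7368 (verified)


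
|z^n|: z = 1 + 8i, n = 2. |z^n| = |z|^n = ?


|z| = sqrt(1+64) = sqrt(65) = 8.0623
|z^2| = |z|^2 = (sqrt(65))^2 = 65

|z^2| = 65


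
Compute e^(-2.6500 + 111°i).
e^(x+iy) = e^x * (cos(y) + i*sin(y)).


e^-2.6500 = 0.0707
cos(111°) = -0.3584
sin(111°) = 0.9336
Real = 0.0707*(-0.3584) = -0.0253
Imag = 0.0707*0.9336 = 0.0660

-0.0253 + 0.0660i


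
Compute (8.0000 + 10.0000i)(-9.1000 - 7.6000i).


Real = 8*(-9.1) - 10*(-7.6) = -72.8 - (-76) = 3.2
Imag = 8*(-7.6) - (9.1)*10 = -60.8 - (91) = -151.8

3.2000 - 151.8000i


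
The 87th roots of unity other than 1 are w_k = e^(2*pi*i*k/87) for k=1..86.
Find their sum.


With w = e^(2*pi*i/87), all 87 of the 87th roots of unity w^0 = 1, w, ..., w^(86) sum to 0: 1 + w + ... + w^(86) = (1 - w^87)/(1 - w) = 0 since w^87 = 1, w ≠ 1.
Removing the root 1: w + w^2 + ... + w^(86) = 0 - 1 = -1

Sum = -1


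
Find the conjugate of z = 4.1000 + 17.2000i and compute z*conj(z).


z_bar = 4.1000 - 17.2000i
z*z_bar = 4.1^2 + 17.2^2 = 16.81 + 295.84 = 312.65

z_bar = 4.1000 - 17.2000i, z*z_bar = 312.65


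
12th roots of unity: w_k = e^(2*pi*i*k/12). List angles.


The 12th roots of unity are cis(360k/12°) for k=0..11
Angle step = 360/12 = 30°
Primitive root: cis(30°)
Primitive root = 0.8660 + 0.5000i

12 roots at angles: 0°, 30°, 60°, 90°, 120°, 150°, 180°, 210°, 240°, 270°, 300°, 330°


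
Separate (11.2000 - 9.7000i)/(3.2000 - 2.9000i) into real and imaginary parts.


Multiply by conjugate: (11.2000 - 9.7000i)(3.2000 + 2.9000i) / (3.2^2 + (-2.9)^2)
Numerator real = 11.2*3.2 - (9.7)*(-2.9) = 63.97
Numerator imag = -9.7*3.2 - 11.2*(-2.9) = 1.44
Denominator = 18.65
Re(z) = 63.97/18.65 = 3.4300
Im(z) = 1.44/18.65 = 0.0772

Re(z) = 3.4300, Im(z) = 0.0772


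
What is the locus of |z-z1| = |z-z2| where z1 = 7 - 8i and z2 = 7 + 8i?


Equal distances means the locus is the perpendicular bisector of z1 and z2.
Midpoint = ((7+7)/2, (-8+8)/2) = (7.0000, 0)

Perpendicular bisector through (7.0000, 0)


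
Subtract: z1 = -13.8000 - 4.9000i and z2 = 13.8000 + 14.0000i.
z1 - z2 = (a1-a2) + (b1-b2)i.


Real: -13.8 - 13.8 = -27.6
Imag: -4.9 - 14 = -18.9

-27.6000 - 18.9000i


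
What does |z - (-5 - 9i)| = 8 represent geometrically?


|z - z0| = r is a circle with center z0 and radius r.
Center = (-5, -9), radius = 8

Circle with center (-5, -9) and radius 8


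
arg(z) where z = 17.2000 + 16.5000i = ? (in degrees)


Re = 17.2, Im = 16.5
arg = atan2(16.5, 17.2) = 43.8101 degrees

arg(z) = 43.8101 degrees


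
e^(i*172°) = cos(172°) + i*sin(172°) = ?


cos(172°) = -0.9903
sin(172°) = 0.1392

e^(i*172°) = -0.9903 + 0.1392i


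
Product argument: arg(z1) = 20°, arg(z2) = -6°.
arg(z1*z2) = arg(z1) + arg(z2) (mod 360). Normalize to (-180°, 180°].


arg(z1*z2) = 20° - 6° = 14°
Normalized to (-180°, 180°]: 14°

14°


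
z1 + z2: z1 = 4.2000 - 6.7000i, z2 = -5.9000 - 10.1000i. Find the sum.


Real: 4.2 - 5.9 = -1.7
Imag: -6.7 - 10.1 = -16.8

-1.7000 - 16.8000i


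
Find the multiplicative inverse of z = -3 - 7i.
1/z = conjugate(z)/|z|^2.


|z|^2 = 9+49 = 58
1/z = (-3 + 7i)/58

1/z = -0.0517 + 0.1207i


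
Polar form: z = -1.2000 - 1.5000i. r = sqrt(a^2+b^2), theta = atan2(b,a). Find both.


r = sqrt(1.44+2.25) = sqrt(3.69) = 1.9209
theta = atan2(-1.5, -1.2) = -128.6598 degrees

r = 1.9209, theta = -128.6598 degrees


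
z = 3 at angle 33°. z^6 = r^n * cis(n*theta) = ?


r^6 = 3^6 = 729
n*theta = 6*33° = 198° = 198° (mod 360)
a = 729*cos(198°) = -693.3202
b = 729*sin(198°) = -225.2734

729 cis(198°) = -693.3202 - 225.2734i


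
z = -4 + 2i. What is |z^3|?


|z| = sqrt(16+4) = sqrt(20) = 4.4721
|z^3| = |z|^3 = (sqrt(20))^3 = 20*sqrt(20)

|z^3| = 20*sqrt(20) ≈ 89.4427


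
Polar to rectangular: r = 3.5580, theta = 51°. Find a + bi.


a = 3.5580*cos(51°) = 3.5580*0.62932 = 2.2391
b = 3.5580*sin(51°) = 3.5580*0.77715 = 2.7651

2.2391 + 2.7651i


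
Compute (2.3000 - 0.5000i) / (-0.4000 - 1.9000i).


Conjugate of z2 = -0.4000 + 1.9000i
Numerator: (2.3000 - 0.5000i)(-0.4000 + 1.9000i) = 0.0300 + 4.5700i
Denominator: (-0.4)^2 + (-1.9)^2 = 3.77
Result = (0.0300 + 4.5700i)/3.77

0.0080 + 1.2122i


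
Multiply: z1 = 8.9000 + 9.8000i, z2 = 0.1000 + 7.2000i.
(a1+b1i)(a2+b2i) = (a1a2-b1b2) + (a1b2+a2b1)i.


Real = 8.9*0.1 - 9.8*7.2 = 0.89 - 70.56 = -69.67
Imag = 8.9*7.2 + 0.1*9.8 = 64.08 + 0.98 = 65.06

-69.6700 + 65.0600i


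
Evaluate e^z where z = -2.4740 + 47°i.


e^-2.4740 = 0.08425
cos(47°) = 0.682
sin(47°) = 0.7314
Real = 0.08425*0.682 = 0.0575
Imag = 0.08425*0.7314 = 0.0616

0.0575 + 0.0616i


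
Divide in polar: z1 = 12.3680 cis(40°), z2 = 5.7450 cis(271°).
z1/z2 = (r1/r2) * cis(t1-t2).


r = 12.3680 / 5.7450 = 2.1528
theta = 40° - 271° = -231° = 129° (mod 360)

2.1528 cis(129°)


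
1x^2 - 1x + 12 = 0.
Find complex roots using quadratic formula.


disc = (-1)^2 - 4*1*12 = 1 - 48 = -47
sqrt(|disc|) = sqrt(47) = 6.8557
Real part = 1/(2*1) = 0.5000
Imag part = 6.8557/(2*1) = 3.4278

0.5000 ± 3.4278i


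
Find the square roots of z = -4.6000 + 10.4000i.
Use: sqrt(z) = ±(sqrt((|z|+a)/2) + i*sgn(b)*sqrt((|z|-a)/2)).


|z| = sqrt(21.16+108.16) = 11.3719
sqrt((|z|+a)/2) = sqrt((11.3719+(-4.6))/2) = sqrt(3.3859) = 1.8401
sqrt((|z|-a)/2) = sqrt((11.3719-(-4.6))/2) = sqrt(7.9859) = 2.8259

±(1.8401 + 2.8259i) i.e. 1.8401 + 2.8259i and -1.8401 - 2.8259i


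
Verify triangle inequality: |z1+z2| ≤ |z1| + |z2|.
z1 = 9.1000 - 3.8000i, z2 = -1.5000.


|z1| = sqrt(9.1^2 + (-3.8)^2) = sqrt(97.25) = 9.8615
|z2| = sqrt((-1.5)^2 + 0^2) = sqrt(2.25) = 1.5000
z1+z2 = 7.6000 - 3.8000i
|z1+z2| = sqrt(72.2) = 8.4971
|z1|+|z2| = 9.8615 + 1.5000 = 11.3615

|z1+z2| = 8.4971 ≤ |z1|+|z2| = 11.3615 (verified)


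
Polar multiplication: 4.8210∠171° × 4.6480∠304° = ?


r = 4.8210 * 4.6480 = 22.4080
theta = 171° + 304° = 475° = 115° (mod 360)

22.4080 cis(115°)


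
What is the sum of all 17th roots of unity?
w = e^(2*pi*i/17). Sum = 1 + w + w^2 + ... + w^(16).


The sum of all 17th roots of unity is 0.
Geometric series: (1 - w^17)/(1 - w) = (1-1)/(1-w) = 0 since w^17 = 1, w ≠ 1.
Alternatively: coefficient of z^16 in z^17 - 1 is 0.

0


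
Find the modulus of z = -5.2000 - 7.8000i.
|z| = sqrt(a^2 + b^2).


|z| = sqrt((-5.2)^2 + (-7.8)^2) = sqrt(27.04 + 60.84) = sqrt(87.88) = 9.3744

|z| = 9.3744


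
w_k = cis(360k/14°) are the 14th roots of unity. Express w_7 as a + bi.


Angle = 360*7/14 = 180°
a = cos(180°) = -1.0000
b = sin(180°) = 0

-1.0000 + 0i


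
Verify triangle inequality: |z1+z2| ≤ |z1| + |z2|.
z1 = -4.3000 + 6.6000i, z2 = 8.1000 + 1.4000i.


|z1| = sqrt((-4.3)^2 + 6.6^2) = sqrt(62.05) = 7.8772
|z2| = sqrt(8.1^2 + 1.4^2) = sqrt(67.57) = 8.2201
z1+z2 = 3.8000 + 8.0000i
|z1+z2| = sqrt(78.44) = 8.8566
|z1|+|z2| = 7.8772 + 8.2201 = 16.0973

|z1+z2| = 8.8566 ≤ |z1|+|z2| = 16.0973 (verified)


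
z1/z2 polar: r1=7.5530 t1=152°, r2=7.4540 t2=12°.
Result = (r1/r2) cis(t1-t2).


r = 7.5530 / 7.4540 = 1.0133
theta = 152° - 12° = 140° = 140° (mod 360)

1.0133 cis(140°)


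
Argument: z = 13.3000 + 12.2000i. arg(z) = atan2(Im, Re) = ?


Re = 13.3, Im = 12.2
arg = atan2(12.2, 13.3) = 42.5299 degrees

arg(z) = 42.5299 degrees


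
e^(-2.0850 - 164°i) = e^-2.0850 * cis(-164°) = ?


e^-2.0850 = 0.1243
cos(-164°) = -0.9613
sin(-164°) = -0.2756
Real = 0.1243*(-0.9613) = -0.1195
Imag = 0.1243*(-0.2756) = -0.0343

-0.1195 - 0.0343i


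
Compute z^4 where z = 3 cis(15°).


r^4 = 3^4 = 81
n*theta = 4*15° = 60° = 60° (mod 360)
a = 81*cos(60°) = 40.5000
b = 81*sin(60°) = 70.1481

81 cis(60°) = 40.5000 + 70.1481i


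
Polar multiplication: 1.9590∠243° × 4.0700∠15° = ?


r = 1.9590 * 4.0700 = 7.9731
theta = 243° + 15° = 258° = 258° (mod 360)

7.9731 cis(258°)


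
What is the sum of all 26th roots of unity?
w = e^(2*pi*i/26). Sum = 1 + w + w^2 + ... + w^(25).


The sum of all 26th roots of unity is 0.
Geometric series: (1 - w^26)/(1 - w) = (1-1)/(1-w) = 0 since w^26 = 1, w ≠ 1.
Alternatively: coefficient of z^25 in z^26 - 1 is 0.

0


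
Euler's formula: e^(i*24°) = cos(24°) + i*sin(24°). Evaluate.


cos(24°) = 0.9135
sin(24°) = 0.4067

e^(i*24°) = 0.9135 + 0.4067i


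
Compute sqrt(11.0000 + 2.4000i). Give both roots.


|z| = sqrt(121+5.76) = 11.2588
sqrt((|z|+a)/2) = sqrt((11.2588+11)/2) = sqrt(11.1294) = 3.3361
sqrt((|z|-a)/2) = sqrt((11.2588-11)/2) = sqrt(0.1294) = 0.3597

±(3.3361 + 0.3597i) i.e. 3.3361 + 0.3597i and -3.3361 - 0.3597i


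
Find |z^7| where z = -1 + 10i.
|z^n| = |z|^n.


|z| = sqrt(1+100) = sqrt(101) = 10.0499
|z^7| = |z|^7 = (sqrt(101))^7 = 101^3 * sqrt(101) = 1030301*sqrt(101)

|z^7| = 1030301*sqrt(101) ≈ 10354396.9023


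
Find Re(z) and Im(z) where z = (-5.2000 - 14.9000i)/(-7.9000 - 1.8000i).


Multiply by conjugate: (-5.2000 - 14.9000i)(-7.9000 + 1.8000i) / ((-7.9)^2 + (-1.8)^2)
Numerator real = -5.2*(-7.9) - (14.9)*(-1.8) = 67.9
Numerator imag = -14.9*(-7.9) - (-5.2)*(-1.8) = 108.35
Denominator = 65.65
Re(z) = 67.9/65.65 = 1.0343
Im(z) = 108.35/65.65 = 1.6504

Re(z) = 1.0343, Im(z) = 1.6504


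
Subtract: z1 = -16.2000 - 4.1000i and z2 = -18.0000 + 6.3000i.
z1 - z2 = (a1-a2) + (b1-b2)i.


Real: -16.2 + 18 = 1.8
Imag: -4.1 - 6.3 = -10.4

1.8000 - 10.4000i


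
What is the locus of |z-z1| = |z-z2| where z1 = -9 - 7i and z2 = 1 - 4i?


Equal distances means the locus is the perpendicular bisector of z1 and z2.
Midpoint = ((-9+1)/2, (-7+(-4))/2) = (-4.0000, -5.5000)

Perpendicular bisector through (-4.0000, -5.5000)


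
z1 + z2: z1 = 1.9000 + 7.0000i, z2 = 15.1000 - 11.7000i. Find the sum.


Real: 1.9 + 15.1 = 17
Imag: 7 - 11.7 = -4.7

17.0000 - 4.7000i


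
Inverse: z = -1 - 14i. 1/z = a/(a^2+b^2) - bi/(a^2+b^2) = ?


|z|^2 = 1+196 = 197
1/z = (-1 + 14i)/197

1/z = -0.0051 + 0.0711i


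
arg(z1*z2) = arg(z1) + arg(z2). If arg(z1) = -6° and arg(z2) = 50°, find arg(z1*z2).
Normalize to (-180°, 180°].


arg(z1*z2) = -6° + 50° = 44°
Normalized to (-180°, 180°]: 44°

44°


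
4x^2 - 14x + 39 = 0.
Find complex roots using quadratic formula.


disc = (-14)^2 - 4*4*39 = 196 - 624 = -428
sqrt(|disc|) = sqrt(428) = 20.6882
Real part = 14/(2*4) = 1.7500
Imag part = 20.6882/(2*4) = 2.5860

1.7500 ± 2.5860i


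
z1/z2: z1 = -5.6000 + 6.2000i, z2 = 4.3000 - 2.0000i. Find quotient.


Conjugate of z2 = 4.3000 + 2.0000i
Numerator: (-5.6000 + 6.2000i)(4.3000 + 2.0000i) = -36.4800 + 15.4600i
Denominator: 4.3^2 + (-2)^2 = 22.49
Result = (-36.4800 + 15.4600i)/22.49

-1.6221 + 0.6874i


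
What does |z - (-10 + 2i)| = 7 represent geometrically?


|z - z0| = r is a circle with center z0 and radius r.
Center = (-10, 2), radius = 7

Circle with center (-10, 2) and radius 7


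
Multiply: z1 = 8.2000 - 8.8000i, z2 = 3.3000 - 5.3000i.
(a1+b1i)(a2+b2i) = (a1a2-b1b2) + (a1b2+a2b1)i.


Real = 8.2*3.3 - (-8.8)*(-5.3) = 27.06 - 46.64 = -19.58
Imag = 8.2*(-5.3) + 3.3*(-8.8) = -43.46 - (29.04) = -72.5

-19.5800 - 72.5000i


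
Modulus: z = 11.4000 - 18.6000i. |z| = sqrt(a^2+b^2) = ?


|z| = sqrt(11.4^2 + (-18.6)^2) = sqrt(129.96 + 345.96) = sqrt(475.92) = 21.8156

|z| = 21.8156


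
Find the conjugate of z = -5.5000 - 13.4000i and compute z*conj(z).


z_bar = -5.5000 + 13.4000i
z*z_bar = (-5.5)^2 + (-13.4)^2 = 30.25 + 179.56 = 209.81

z_bar = -5.5000 + 13.4000i, z*z_bar = 209.81


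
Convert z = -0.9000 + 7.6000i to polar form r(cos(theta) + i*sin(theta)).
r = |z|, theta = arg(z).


r = sqrt(0.81+57.76) = sqrt(58.57) = 7.6531
theta = atan2(7.6, -0.9) = 96.7536 degrees

r = 7.6531, theta = 96.7536 degrees


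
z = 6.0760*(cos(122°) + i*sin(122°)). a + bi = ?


a = 6.0760*cos(122°) = 6.0760*(-0.52992) = -3.2198
b = 6.0760*sin(122°) = 6.0760*0.848048 = 5.1527

-3.2198 + 5.1527i


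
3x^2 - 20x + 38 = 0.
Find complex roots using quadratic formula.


disc = (-20)^2 - 4*3*38 = 400 - 456 = -56
sqrt(|disc|) = sqrt(56) = 7.4833
Real part = 20/(2*3) = 3.3333
Imag part = 7.4833/(2*3) = 1.2472

3.3333 ± 1.2472i


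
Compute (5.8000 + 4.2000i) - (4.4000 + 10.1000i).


Real: 5.8 - 4.4 = 1.4
Imag: 4.2 - 10.1 = -5.9

1.4000 - 5.9000i


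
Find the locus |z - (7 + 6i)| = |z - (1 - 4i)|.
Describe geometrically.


Equal distances means the locus is the perpendicular bisector of z1 and z2.
Midpoint = ((7+1)/2, (6+(-4))/2) = (4.0000, 1.0000)

Perpendicular bisector through (4.0000, 1.0000)


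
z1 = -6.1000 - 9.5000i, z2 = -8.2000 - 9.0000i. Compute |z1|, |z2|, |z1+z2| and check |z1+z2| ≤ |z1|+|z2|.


|z1| = sqrt((-6.1)^2 + (-9.5)^2) = sqrt(127.46) = 11.2898
|z2| = sqrt((-8.2)^2 + (-9)^2) = sqrt(148.24) = 12.1754
z1+z2 = -14.3000 - 18.5000i
|z1+z2| = sqrt(546.74) = 23.3825
|z1|+|z2| = 11.2898 + 12.1754 = 23.4652

|z1+z2| = 23.3825 ≤ |z1|+|z2| = 23.4652 (verified)


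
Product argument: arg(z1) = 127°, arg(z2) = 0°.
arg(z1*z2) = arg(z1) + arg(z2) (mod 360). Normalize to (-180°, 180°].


arg(z1*z2) = 127° + 0° = 127°
Normalized to (-180°, 180°]: 127°

127°


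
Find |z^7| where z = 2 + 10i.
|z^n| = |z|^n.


|z| = sqrt(4+100) = sqrt(104) = 10.1980
|z^7| = |z|^7 = (sqrt(104))^7 = 104^3 * sqrt(104) = 1124864*sqrt(104)

|z^7| = 1124864*sqrt(104) ≈ 11471406.9723


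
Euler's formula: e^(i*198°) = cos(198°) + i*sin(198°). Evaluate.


cos(198°) = -0.9511
sin(198°) = -0.3090

e^(i*198°) = -0.9511 - 0.3090i


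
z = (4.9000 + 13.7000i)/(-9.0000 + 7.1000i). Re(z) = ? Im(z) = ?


Multiply by conjugate: (4.9000 + 13.7000i)(-9.0000 - 7.1000i) / ((-9)^2 + 7.1^2)
Numerator real = 4.9*(-9) + 13.7*7.1 = 53.17
Numerator imag = 13.7*(-9) - 4.9*7.1 = -158.09
Denominator = 131.41
Re(z) = 53.17/131.41 = 0.4046
Im(z) = -158.09/131.41 = -1.2030

Re(z) = 0.4046, Im(z) = -1.2030


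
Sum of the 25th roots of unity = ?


The sum of all 25th roots of unity is 0.
Geometric series: (1 - w^25)/(1 - w) = (1-1)/(1-w) = 0 since w^25 = 1, w ≠ 1.
Alternatively: coefficient of z^24 in z^25 - 1 is 0.

0


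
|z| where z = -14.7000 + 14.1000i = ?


|z| = sqrt((-14.7)^2 + 14.1^2) = sqrt(216.09 + 198.81) = sqrt(414.9) = 20.3691

|z| = 20.3691


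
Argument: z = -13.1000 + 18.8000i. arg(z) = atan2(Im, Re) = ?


Re = -13.1, Im = 18.8
arg = atan2(18.8, -13.1) = 124.8691 degrees

arg(z) = 124.8691 degrees


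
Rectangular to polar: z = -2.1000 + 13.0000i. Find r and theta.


r = sqrt(4.41+169) = sqrt(173.41) = 13.1685
theta = atan2(13, -2.1) = 99.1762 degrees

r = 13.1685, theta = 99.1762 degrees


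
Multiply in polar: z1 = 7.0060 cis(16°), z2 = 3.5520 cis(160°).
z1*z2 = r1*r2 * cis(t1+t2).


r = 7.0060 * 3.5520 = 24.8853
theta = 16° + 160° = 176° = 176° (mod 360)

24.8853 cis(176°)


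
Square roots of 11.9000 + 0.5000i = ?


|z| = sqrt(141.61+0.25) = 11.9105
sqrt((|z|+a)/2) = sqrt((11.9105+11.9)/2) = sqrt(11.9052) = 3.4504
sqrt((|z|-a)/2) = sqrt((11.9105-11.9)/2) = sqrt(0.0052) = 0.0725

±(3.4504 + 0.0725i) i.e. 3.4504 + 0.0725i and -3.4504 - 0.0725i


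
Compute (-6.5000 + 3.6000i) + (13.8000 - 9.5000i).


Real: -6.5 + 13.8 = 7.3
Imag: 3.6 - 9.5 = -5.9

7.3000 - 5.9000i


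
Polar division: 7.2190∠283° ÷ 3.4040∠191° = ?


r = 7.2190 / 3.4040 = 2.1207
theta = 283° - 191° = 92° = 92° (mod 360)

2.1207 cis(92°)


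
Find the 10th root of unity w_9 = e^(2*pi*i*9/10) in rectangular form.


Angle = 360*9/10 = 324°
a = cos(324°) = 0.8090
b = sin(324°) = -0.5878

0.8090 - 0.5878i


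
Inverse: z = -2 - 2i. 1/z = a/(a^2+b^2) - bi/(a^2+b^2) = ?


|z|^2 = 4+4 = 8
1/z = (-2 + 2i)/8

1/z = -0.2500 + 0.2500i


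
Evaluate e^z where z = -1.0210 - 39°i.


e^-1.0210 = 0.36023
cos(-39°) = 0.77715
sin(-39°) = -0.6293
Real = 0.36023*0.77715 = 0.2800
Imag = 0.36023*(-0.6293) = -0.2267

0.2800 - 0.2267i


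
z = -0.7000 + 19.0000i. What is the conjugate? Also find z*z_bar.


z_bar = -0.7000 - 19.0000i
z*z_bar = (-0.7)^2 + 19^2 = 0.49 + 361 = 361.49

z_bar = -0.7000 - 19.0000i, z*z_bar = 361.49


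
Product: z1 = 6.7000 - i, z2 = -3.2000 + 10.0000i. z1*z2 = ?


Real = 6.7*(-3.2) - (-1)*10 = -21.44 - (-10) = -11.44
Imag = 6.7*10 - (3.2)*(-1) = 67 + 3.2 = 70.2

-11.4400 + 70.2000i


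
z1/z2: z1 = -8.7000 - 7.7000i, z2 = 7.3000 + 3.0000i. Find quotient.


Conjugate of z2 = 7.3000 - 3.0000i
Numerator: (-8.7000 - 7.7000i)(7.3000 - 3.0000i) = -86.6100 - 30.1100i
Denominator: 7.3^2 + 3^2 = 62.29
Result = (-86.6100 - 30.1100i)/62.29

-1.3904 - 0.4834i


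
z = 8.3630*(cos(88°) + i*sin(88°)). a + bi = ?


a = 8.3630*cos(88°) = 8.3630*0.0349 = 0.2919
b = 8.3630*sin(88°) = 8.3630*0.99939 = 8.3579

0.2919 + 8.3579i


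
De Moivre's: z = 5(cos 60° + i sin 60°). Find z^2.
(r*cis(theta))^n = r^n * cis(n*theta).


r^2 = 5^2 = 25
n*theta = 2*60° = 120° = 120° (mod 360)
a = 25*cos(120°) = -12.5000
b = 25*sin(120°) = 21.6506

25 cis(120°) = -12.5000 + 21.6506i


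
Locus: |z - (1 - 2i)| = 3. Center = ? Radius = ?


|z - z0| = r is a circle with center z0 and radius r.
Center = (1, -2), radius = 3

Circle with center (1, -2) and radius 3


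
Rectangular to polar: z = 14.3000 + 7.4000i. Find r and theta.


r = sqrt(204.49+54.76) = sqrt(259.25) = 16.1012
theta = atan2(7.4, 14.3) = 27.3608 degrees

r = 16.1012, theta = 27.3608 degrees


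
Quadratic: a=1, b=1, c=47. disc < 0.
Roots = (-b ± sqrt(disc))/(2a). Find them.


disc = 1^2 - 4*1*47 = 1 - 188 = -187
sqrt(|disc|) = sqrt(187) = 13.6748
Real part = -1/(2*1) = -0.5000
Imag part = 13.6748/(2*1) = 6.8374

-0.5000 ± 6.8374i


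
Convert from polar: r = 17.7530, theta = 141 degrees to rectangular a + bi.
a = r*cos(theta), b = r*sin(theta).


a = 17.7530*cos(141°) = 17.7530*(-0.77715) = -13.7967
b = 17.7530*sin(141°) = 17.7530*0.62932 = 11.1723

-13.7967 + 11.1723i


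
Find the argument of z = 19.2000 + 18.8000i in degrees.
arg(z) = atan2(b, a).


Re = 19.2, Im = 18.8
arg = atan2(18.8, 19.2) = 44.3969 degrees

arg(z) = 44.3969 degrees


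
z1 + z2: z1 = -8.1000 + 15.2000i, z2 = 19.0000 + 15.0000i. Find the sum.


Real: -8.1 + 19 = 10.9
Imag: 15.2 + 15 = 30.2

10.9000 + 30.2000i


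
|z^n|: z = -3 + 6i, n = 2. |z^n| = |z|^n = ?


|z| = sqrt(9+36) = sqrt(45) = 6.7082
|z^2| = |z|^2 = (sqrt(45))^2 = 45

|z^2| = 45


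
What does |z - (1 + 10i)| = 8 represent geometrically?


|z - z0| = r is a circle with center z0 and radius r.
Center = (1, 10), radius = 8

Circle with center (1, 10) and radius 8


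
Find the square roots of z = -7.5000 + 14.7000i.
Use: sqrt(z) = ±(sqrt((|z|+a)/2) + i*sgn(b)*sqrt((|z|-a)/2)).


|z| = sqrt(56.25+216.09) = 16.5027
sqrt((|z|+a)/2) = sqrt((16.5027+(-7.5))/2) = sqrt(4.5014) = 2.1216
sqrt((|z|-a)/2) = sqrt((16.5027-(-7.5))/2) = sqrt(12.0014) = 3.4643

±(2.1216 + 3.4643i) i.e. 2.1216 + 3.4643i and -2.1216 - 3.4643i


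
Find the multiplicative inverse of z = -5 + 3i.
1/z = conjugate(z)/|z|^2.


|z|^2 = 25+9 = 34
1/z = (-5 - 3i)/34

1/z = -0.1471 - 0.0882i


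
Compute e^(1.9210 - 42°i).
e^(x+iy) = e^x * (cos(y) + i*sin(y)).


e^1.9210 = 6.8278
cos(-42°) = 0.74314
sin(-42°) = -0.66913
Real = 6.8278*0.74314 = 5.0740
Imag = 6.8278*(-0.66913) = -4.5687

5.0740 - 4.5687i


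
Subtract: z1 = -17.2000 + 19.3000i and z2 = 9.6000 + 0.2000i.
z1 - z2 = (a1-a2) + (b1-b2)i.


Real: -17.2 - 9.6 = -26.8
Imag: 19.3 - 0.2 = 19.1

-26.8000 + 19.1000i


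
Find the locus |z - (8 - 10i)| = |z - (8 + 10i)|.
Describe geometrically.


Equal distances means the locus is the perpendicular bisector of z1 and z2.
Midpoint = ((8+8)/2, (-10+10)/2) = (8.0000, 0)

Perpendicular bisector through (8.0000, 0)


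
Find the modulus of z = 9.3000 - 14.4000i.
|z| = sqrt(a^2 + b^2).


|z| = sqrt(9.3^2 + (-14.4)^2) = sqrt(86.49 + 207.36) = sqrt(293.85) = 17.1421

|z| = 17.1421


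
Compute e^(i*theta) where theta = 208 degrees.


cos(208°) = -0.8829
sin(208°) = -0.4695

e^(i*208°) = -0.8829 - 0.4695i


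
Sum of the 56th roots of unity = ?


The sum of all 56th roots of unity is 0.
Geometric series: (1 - w^56)/(1 - w) = (1-1)/(1-w) = 0 since w^56 = 1, w ≠ 1.
Alternatively: coefficient of z^55 in z^56 - 1 is 0.

0


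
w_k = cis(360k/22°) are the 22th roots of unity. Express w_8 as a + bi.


Angle = 360*8/22 = 130.9091°
a = cos(130.9091°) = -0.6549
b = sin(130.9091°) = 0.7557

-0.6549 + 0.7557i


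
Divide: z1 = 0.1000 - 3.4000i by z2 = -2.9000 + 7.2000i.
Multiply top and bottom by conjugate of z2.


Conjugate of z2 = -2.9000 - 7.2000i
Numerator: (0.1000 - 3.4000i)(-2.9000 - 7.2000i) = -24.7700 + 9.1400i
Denominator: (-2.9)^2 + 7.2^2 = 60.25
Result = (-24.7700 + 9.1400i)/60.25

-0.4111 + 0.1517i


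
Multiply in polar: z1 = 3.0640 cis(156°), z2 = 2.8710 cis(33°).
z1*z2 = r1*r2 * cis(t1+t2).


r = 3.0640 * 2.8710 = 8.7967
theta = 156° + 33° = 189° = 189° (mod 360)

8.7967 cis(189°)


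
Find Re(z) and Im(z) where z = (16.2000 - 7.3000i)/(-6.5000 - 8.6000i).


Multiply by conjugate: (16.2000 - 7.3000i)(-6.5000 + 8.6000i) / ((-6.5)^2 + (-8.6)^2)
Numerator real = 16.2*(-6.5) - (7.3)*(-8.6) = -42.52
Numerator imag = -7.3*(-6.5) - 16.2*(-8.6) = 186.77
Denominator = 116.21
Re(z) = -42.52/116.21 = -0.3659
Im(z) = 186.77/116.21 = 1.6072

Re(z) = -0.3659, Im(z) = 1.6072


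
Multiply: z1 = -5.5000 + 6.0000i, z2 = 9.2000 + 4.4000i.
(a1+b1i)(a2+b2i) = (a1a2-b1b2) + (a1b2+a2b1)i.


Real = -5.5*9.2 - 6*4.4 = -50.6 - 26.4 = -77
Imag = -5.5*4.4 + 9.2*6 = -24.2 + 55.2 = 31

-77.0000 + 31.0000i


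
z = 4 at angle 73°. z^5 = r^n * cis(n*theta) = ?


r^5 = 4^5 = 1024
n*theta = 5*73° = 365° = 5° (mod 360)
a = 1024*cos(5°) = 1020.1034
b = 1024*sin(5°) = 89.2475

1024 cis(5°) = 1020.1034 + 89.2475i


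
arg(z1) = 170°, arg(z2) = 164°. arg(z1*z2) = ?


arg(z1*z2) = 170° + 164° = 334°
Normalized to (-180°, 180°]: -26°

-26°


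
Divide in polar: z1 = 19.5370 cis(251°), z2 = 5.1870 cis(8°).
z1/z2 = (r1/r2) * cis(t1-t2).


r = 19.5370 / 5.1870 = 3.7665
theta = 251° - 8° = 243° = 243° (mod 360)

3.7665 cis(243°)


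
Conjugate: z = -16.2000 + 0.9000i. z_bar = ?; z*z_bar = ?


z_bar = -16.2000 - 0.9000i
z*z_bar = (-16.2)^2 + 0.9^2 = 262.44 + 0.81 = 263.25

z_bar = -16.2000 - 0.9000i, z*z_bar = 263.25


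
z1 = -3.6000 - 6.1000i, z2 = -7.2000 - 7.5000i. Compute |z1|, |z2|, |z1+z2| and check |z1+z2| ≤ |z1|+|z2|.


|z1| = sqrt((-3.6)^2 + (-6.1)^2) = sqrt(50.17) = 7.0831
|z2| = sqrt((-7.2)^2 + (-7.5)^2) = sqrt(108.09) = 10.3966
z1+z2 = -10.8000 - 13.6000i
|z1+z2| = sqrt(301.6) = 17.3666
|z1|+|z2| = 7.0831 + 10.3966 = 17.4797

|z1+z2| = 17.3666 ≤ |z1|+|z2| = 17.4797 (verified)


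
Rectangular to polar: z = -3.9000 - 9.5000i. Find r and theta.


r = sqrt(15.21+90.25) = sqrt(105.46) = 10.2694
theta = atan2(-9.5, -3.9) = -112.3194 degrees

r = 10.2694, theta = -112.3194 degrees


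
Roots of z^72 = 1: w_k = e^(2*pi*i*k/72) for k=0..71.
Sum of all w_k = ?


The sum of all 72th roots of unity is 0.
Geometric series: (1 - w^72)/(1 - w) = (1-1)/(1-w) = 0 since w^72 = 1, w ≠ 1.
Alternatively: coefficient of z^71 in z^72 - 1 is 0.

0


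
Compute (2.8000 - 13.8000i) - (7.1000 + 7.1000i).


Real: 2.8 - 7.1 = -4.3
Imag: -13.8 - 7.1 = -20.9

-4.3000 - 20.9000i


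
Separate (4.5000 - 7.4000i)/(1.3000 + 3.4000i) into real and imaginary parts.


Multiply by conjugate: (4.5000 - 7.4000i)(1.3000 - 3.4000i) / (1.3^2 + 3.4^2)
Numerator real = 4.5*1.3 - (7.4)*3.4 = -19.31
Numerator imag = -7.4*1.3 - 4.5*3.4 = -24.92
Denominator = 13.25
Re(z) = -19.31/13.25 = -1.4574
Im(z) = -24.92/13.25 = -1.8808

Re(z) = -1.4574, Im(z) = -1.8808


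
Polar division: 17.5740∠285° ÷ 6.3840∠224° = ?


r = 17.5740 / 6.3840 = 2.7528
theta = 285° - 224° = 61° = 61° (mod 360)

2.7528 cis(61°)


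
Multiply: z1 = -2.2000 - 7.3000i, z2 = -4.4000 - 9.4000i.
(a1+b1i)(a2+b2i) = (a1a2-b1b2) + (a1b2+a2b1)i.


Real = -2.2*(-4.4) - (-7.3)*(-9.4) = 9.68 - 68.62 = -58.94
Imag = -2.2*(-9.4) - (4.4)*(-7.3) = 20.68 + 32.12 = 52.8

-58.9400 + 52.8000i


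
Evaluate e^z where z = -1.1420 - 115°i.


e^-1.1420 = 0.3192
cos(-115°) = -0.4226
sin(-115°) = -0.9063
Real = 0.3192*(-0.4226) = -0.1349
Imag = 0.3192*(-0.9063) = -0.2893

-0.1349 - 0.2893i


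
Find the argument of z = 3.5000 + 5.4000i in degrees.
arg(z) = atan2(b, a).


Re = 3.5, Im = 5.4
arg = atan2(5.4, 3.5) = 57.0508 degrees

arg(z) = 57.0508 degrees


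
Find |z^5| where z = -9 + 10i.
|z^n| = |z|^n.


|z| = sqrt(81+100) = sqrt(181) = 13.4536
|z^5| = |z|^5 = (sqrt(181))^5 = 181^2 * sqrt(181) = 32761*sqrt(181)

|z^5| = 32761*sqrt(181) ≈ 440754.1774


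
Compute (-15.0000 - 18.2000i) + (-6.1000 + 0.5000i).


Real: -15 - 6.1 = -21.1
Imag: -18.2 + 0.5 = -17.7

-21.1000 - 17.7000i


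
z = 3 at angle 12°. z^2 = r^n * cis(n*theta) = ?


r^2 = 3^2 = 9
n*theta = 2*12° = 24° = 24° (mod 360)
a = 9*cos(24°) = 8.2219
b = 9*sin(24°) = 3.6606

9 cis(24°) = 8.2219 + 3.6606i


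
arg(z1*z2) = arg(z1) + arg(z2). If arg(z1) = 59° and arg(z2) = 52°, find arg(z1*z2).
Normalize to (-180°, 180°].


arg(z1*z2) = 59° + 52° = 111°
Normalized to (-180°, 180°]: 111°

111°


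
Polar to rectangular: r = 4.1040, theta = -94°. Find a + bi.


a = 4.1040*cos(-94°) = 4.1040*(-0.06976) = -0.2863
b = 4.1040*sin(-94°) = 4.1040*(-0.99756) = -4.0940

-0.2863 - 4.0940i


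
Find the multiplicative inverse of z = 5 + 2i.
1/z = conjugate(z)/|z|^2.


|z|^2 = 25+4 = 29
1/z = (5 - 2i)/29

1/z = 0.1724 - 0.0690i


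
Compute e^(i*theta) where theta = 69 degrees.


cos(69°) = 0.3584
sin(69°) = 0.9336

e^(i*69°) = 0.3584 + 0.9336i


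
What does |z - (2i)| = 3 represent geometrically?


|z - z0| = r is a circle with center z0 and radius r.
Center = (0, 2), radius = 3

Circle with center (0, 2) and radius 3


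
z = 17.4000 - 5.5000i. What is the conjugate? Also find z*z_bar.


z_bar = 17.4000 + 5.5000i
z*z_bar = 17.4^2 + (-5.5)^2 = 302.76 + 30.25 = 333.01

z_bar = 17.4000 + 5.5000i, z*z_bar = 333.01


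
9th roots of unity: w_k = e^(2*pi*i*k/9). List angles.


The 9th roots of unity are cis(360k/9°) for k=0..8
Angle step = 360/9 = 40°
Primitive root: cis(40°)
Primitive root = 0.7660 + 0.6428i

9 roots at angles: 0°, 40°, 80°, 120°, 160°, 200°, 240°, 280°, 320°


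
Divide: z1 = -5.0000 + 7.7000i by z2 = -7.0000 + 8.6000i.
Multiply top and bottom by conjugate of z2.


Conjugate of z2 = -7.0000 - 8.6000i
Numerator: (-5.0000 + 7.7000i)(-7.0000 - 8.6000i) = 101.2200 - 10.9000i
Denominator: (-7)^2 + 8.6^2 = 122.96
Result = (101.2200 - 10.9000i)/122.96

0.8232 - 0.0886i


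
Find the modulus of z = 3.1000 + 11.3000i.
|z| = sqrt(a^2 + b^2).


|z| = sqrt(3.1^2 + 11.3^2) = sqrt(9.61 + 127.69) = sqrt(137.3) = 11.7175

|z| = 11.7175


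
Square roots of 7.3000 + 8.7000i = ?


|z| = sqrt(53.29+75.69) = 11.3569
sqrt((|z|+a)/2) = sqrt((11.3569+7.3)/2) = sqrt(9.3285) = 3.0543
sqrt((|z|-a)/2) = sqrt((11.3569-7.3)/2) = sqrt(2.0285) = 1.4242

±(3.0543 + 1.4242i) i.e. 3.0543 + 1.4242i and -3.0543 - 1.4242i


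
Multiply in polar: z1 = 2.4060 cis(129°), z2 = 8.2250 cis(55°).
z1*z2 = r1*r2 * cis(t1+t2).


r = 2.4060 * 8.2250 = 19.7893
theta = 129° + 55° = 184° = 184° (mod 360)

19.7893 cis(184°)


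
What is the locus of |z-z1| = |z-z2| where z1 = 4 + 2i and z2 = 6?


Equal distances means the locus is the perpendicular bisector of z1 and z2.
Midpoint = ((4+6)/2, (2+0)/2) = (5.0000, 1.0000)

Perpendicular bisector through (5.0000, 1.0000)


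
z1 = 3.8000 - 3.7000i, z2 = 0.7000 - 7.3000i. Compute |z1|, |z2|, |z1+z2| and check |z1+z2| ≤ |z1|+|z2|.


|z1| = sqrt(3.8^2 + (-3.7)^2) = sqrt(28.13) = 5.3038
|z2| = sqrt(0.7^2 + (-7.3)^2) = sqrt(53.78) = 7.3335
z1+z2 = 4.5000 - 11.0000i
|z1+z2| = sqrt(141.25) = 11.8849
|z1|+|z2| = 5.3038 + 7.3335 = 12.6373

|z1+z2| = 11.8849 ≤ |z1|+|z2| = 12.6373 (verified)


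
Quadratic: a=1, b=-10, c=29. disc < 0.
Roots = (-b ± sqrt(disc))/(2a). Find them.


disc = (-10)^2 - 4*1*29 = 100 - 116 = -16
sqrt(|disc|) = sqrt(16) = 4.0000
Real part = 10/(2*1) = 5.0000
Imag part = 4.0000/(2*1) = 2.0000

5.0000 ± 2.0000i


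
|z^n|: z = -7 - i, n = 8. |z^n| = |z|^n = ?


|z| = sqrt(49+1) = sqrt(50) = 7.0711
|z^8| = |z|^8 = (sqrt(50))^8 = 50^4 = 6250000

|z^8| = 6250000


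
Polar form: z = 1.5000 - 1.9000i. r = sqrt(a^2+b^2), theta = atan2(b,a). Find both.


r = sqrt(2.25+3.61) = sqrt(5.86) = 2.4207
theta = atan2(-1.9, 1.5) = -51.7098 degrees

r = 2.4207, theta = -51.7098 degrees


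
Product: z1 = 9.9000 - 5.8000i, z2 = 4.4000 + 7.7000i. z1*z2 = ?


Real = 9.9*4.4 - (-5.8)*7.7 = 43.56 - (-44.66) = 88.22
Imag = 9.9*7.7 + 4.4*(-5.8) = 76.23 - (25.52) = 50.71

88.2200 + 50.7100i
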